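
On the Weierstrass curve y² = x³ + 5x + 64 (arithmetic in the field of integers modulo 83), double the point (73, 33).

(32, 37)

tangent at (73, 33): λ = (3·73² + 5)/(2·33) ≡ 56/66. 66⁻¹ ≡ 39 (mod 83), so λ ≡ 56·39 ≡ 26.
  x = λ² - 73 - 73 = 676 - 146 ≡ 32; y = λ·(73 - 32) - 33 ≡ 37. → (32, 37)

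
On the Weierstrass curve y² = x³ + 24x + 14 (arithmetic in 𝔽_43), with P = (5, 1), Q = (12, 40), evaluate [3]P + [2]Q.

(12, 40)

First 3P:
Repeated addition: build up to 3P.
2P: tangent at (5, 1): λ = (3·5² + 24)/(2·1) ≡ 13/2. 2⁻¹ ≡ 22 (mod 43), so λ ≡ 13·22 ≡ 28.
  x = λ² - 5 - 5 = 784 - 10 ≡ 0; y = λ·(5 - 0) - 1 ≡ 10. → (0, 10)
3P: (0, 10) + (5, 1). λ = (1 - 10)/(5 - 0) ≡ 34/5 mod 43. 5⁻¹ ≡ 26 (mod 43) since 5·26 = 130 ≡ 1, so λ ≡ 24.
  x = λ² - 0 - 5 = 576 - 5 ≡ 12; y = λ·(0 - 12) - 10 ≡ 3. → (12, 3)
3P = (12, 3).
Next 2Q:
Repeated addition: build up to 2Q.
2Q: tangent at (12, 40): λ = (3·12² + 24)/(2·40) ≡ 26/37. 37⁻¹ ≡ 7 (mod 43) since 37·7 = 259 ≡ 1, so λ ≡ 26·7 ≡ 10.
  x = λ² - 12 - 12 = 100 - 24 ≡ 33; y = λ·(12 - 33) - 40 ≡ 8. → (33, 8)
2Q = (33, 8).
Finally 3P + 2Q:
(12, 3) + (33, 8). λ = (8 - 3)/(33 - 12) ≡ 5/21 mod 43. 21⁻¹ ≡ 41 (mod 43), so λ ≡ 33.
  x = λ² - 12 - 33 = 1089 - 45 ≡ 12; y = λ·(12 - 12) - 3 ≡ 40. → (12, 40)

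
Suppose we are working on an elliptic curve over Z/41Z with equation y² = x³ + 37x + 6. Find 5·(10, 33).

(38, 27)

Write G = (10, 33).
Double-and-add on 5 = (101)₂. Start with G = (10, 33) for the leading 1-bit.
double: tangent at (10, 33): λ = (3·10² + 37)/(2·33) ≡ 9/25. 25⁻¹ ≡ 23 (mod 41), so λ ≡ 9·23 ≡ 2.
  x = λ² - 10 - 10 = 4 - 20 ≡ 25; y = λ·(10 - 25) - 33 ≡ 19. → (25, 19)
double: tangent at (25, 19): λ = (3·25² + 37)/(2·19) ≡ 26/38. 38⁻¹ ≡ 27 (mod 41) since 38·27 = 1026 ≡ 1, so λ ≡ 26·27 ≡ 5.
  x = λ² - 25 - 25 = 25 - 50 ≡ 16; y = λ·(25 - 16) - 19 ≡ 26. → (16, 26)
add G: (16, 26) + (10, 33). λ = (33 - 26)/(10 - 16) ≡ 7/35 mod 41. 35⁻¹ ≡ 34 (mod 41), so λ ≡ 33.
  x = λ² - 16 - 10 = 1089 - 26 ≡ 38; y = λ·(16 - 38) - 26 ≡ 27. → (38, 27)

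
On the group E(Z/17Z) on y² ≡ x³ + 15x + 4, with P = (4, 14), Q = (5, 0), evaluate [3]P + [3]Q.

(2, 5)

First 3P:
Repeated addition: build up to 3P.
2P: tangent at (4, 14): λ = (3·4² + 15)/(2·14) ≡ 12/11. 11⁻¹ ≡ 14 (mod 17) since 11·14 = 154 ≡ 1, so λ ≡ 12·14 ≡ 15.
  x = λ² - 4 - 4 = 225 - 8 ≡ 13; y = λ·(4 - 13) - 14 ≡ 4. → (13, 4)
3P: (13, 4) + (4, 14). λ = (14 - 4)/(4 - 13) ≡ 10/8 mod 17. 8⁻¹ ≡ 15 (mod 17) since 8·15 = 120 ≡ 1, so λ ≡ 14.
  x = λ² - 13 - 4 = 196 - 17 ≡ 9; y = λ·(13 - 9) - 4 ≡ 1. → (9, 1)
3P = (9, 1).
Next 3Q:
Repeated addition: build up to 3Q.
2Q: (5, 0) + (5, 0): same x and y₁ ≡ -y₂, so the sum is O.
3Q: O + (5, 0) = (5, 0) (identity).
3Q = (5, 0).
Finally 3P + 3Q:
(9, 1) + (5, 0). λ = (0 - 1)/(5 - 9) ≡ 16/13 mod 17. 13⁻¹ ≡ 4 (mod 17) since 13·4 = 52 ≡ 1, so λ ≡ 13.
  x = λ² - 9 - 5 = 169 - 14 ≡ 2; y = λ·(9 - 2) - 1 ≡ 5. → (2, 5)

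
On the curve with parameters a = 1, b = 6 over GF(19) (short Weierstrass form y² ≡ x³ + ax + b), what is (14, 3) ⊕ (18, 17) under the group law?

(4, 13)

(14, 3) + (18, 17). λ = (17 - 3)/(18 - 14) ≡ 14/4 mod 19. 4⁻¹ ≡ 5 (mod 19) since 4·5 = 20 ≡ 1, so λ ≡ 13.
  x = λ² - 14 - 18 = 169 - 32 ≡ 4; y = λ·(14 - 4) - 3 ≡ 13. → (4, 13)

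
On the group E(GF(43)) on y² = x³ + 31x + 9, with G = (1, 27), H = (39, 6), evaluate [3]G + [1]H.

First 3G:
Repeated addition: build up to 3G.
2G: tangent at (1, 27): λ = (3·1² + 31)/(2·27) ≡ 34/11. 11⁻¹ ≡ 4 (mod 43), so λ ≡ 34·4 ≡ 7.
  x = λ² - 1 - 1 = 49 - 2 ≡ 4; y = λ·(1 - 4) - 27 ≡ 38. → (4, 38)
3G: (4, 38) + (1, 27). λ = (27 - 38)/(1 - 4) ≡ 32/40 mod 43. 40⁻¹ ≡ 14 (mod 43), so λ ≡ 18.
  x = λ² - 4 - 1 = 324 - 5 ≡ 18; y = λ·(4 - 18) - 38 ≡ 11. → (18, 11)
3G = (18, 11).
Finally 3G + H:
(18, 11) + (39, 6). λ = (6 - 11)/(39 - 18) ≡ 38/21 mod 43. 21⁻¹ ≡ 41 (mod 43) since 21·41 = 861 ≡ 1, so λ ≡ 10.
  x = λ² - 18 - 39 = 100 - 57 ≡ 0; y = λ·(18 - 0) - 11 ≡ 40. → (0, 40)

(0, 40)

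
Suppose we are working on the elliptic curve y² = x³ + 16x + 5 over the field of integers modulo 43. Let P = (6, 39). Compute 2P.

tangent at (6, 39): λ = (3·6² + 16)/(2·39) ≡ 38/35. 35⁻¹ ≡ 16 (mod 43), so λ ≡ 38·16 ≡ 6.
  x = λ² - 6 - 6 = 36 - 12 ≡ 24; y = λ·(6 - 24) - 39 ≡ 25. → (24, 25)

(24, 25)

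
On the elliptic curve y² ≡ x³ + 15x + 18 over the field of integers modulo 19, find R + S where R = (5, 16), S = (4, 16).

(10, 3)

(5, 16) + (4, 16). λ = (16 - 16)/(4 - 5) ≡ 0/18 mod 19. 18⁻¹ ≡ 18 (mod 19), so λ ≡ 0.
  x = λ² - 5 - 4 = 0 - 9 ≡ 10; y = λ·(5 - 10) - 16 ≡ 3. → (10, 3)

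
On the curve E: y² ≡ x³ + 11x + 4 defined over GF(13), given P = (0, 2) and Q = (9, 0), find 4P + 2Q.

(10, 10)

First 4P:
Double-and-add on 4 = (100)₂. Start with P = (0, 2) for the leading 1-bit.
double: tangent at (0, 2): λ = (3·0² + 11)/(2·2) ≡ 11/4. 4⁻¹ ≡ 10 (mod 13) since 4·10 = 40 ≡ 1, so λ ≡ 11·10 ≡ 6.
  x = λ² - 0 - 0 = 36 - 0 ≡ 10; y = λ·(0 - 10) - 2 ≡ 3. → (10, 3)
double: tangent at (10, 3): λ = (3·10² + 11)/(2·3) ≡ 12/6. 6⁻¹ ≡ 11 (mod 13), so λ ≡ 12·11 ≡ 2.
  x = λ² - 10 - 10 = 4 - 20 ≡ 10; y = λ·(10 - 10) - 3 ≡ 10. → (10, 10)
4P = (10, 10).
Next 2Q:
Repeated addition: build up to 2Q.
2Q: (9, 0) + (9, 0): same x and y₁ ≡ -y₂, so the sum is 𝒪.
2Q = 𝒪.
Finally 4P + 2Q:
(10, 10) + 𝒪 = (10, 10) (identity).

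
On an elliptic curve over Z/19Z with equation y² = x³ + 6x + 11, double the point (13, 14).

(12, 5)

tangent at (13, 14): λ = (3·13² + 6)/(2·14) ≡ 0/9. 9⁻¹ ≡ 17 (mod 19) since 9·17 = 153 ≡ 1, so λ ≡ 0·17 ≡ 0.
  x = λ² - 13 - 13 = 0 - 26 ≡ 12; y = λ·(13 - 12) - 14 ≡ 5. → (12, 5)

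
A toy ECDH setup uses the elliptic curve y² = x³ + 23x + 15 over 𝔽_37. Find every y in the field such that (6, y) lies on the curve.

x³ + 23x + 15 = 369 ≡ 36 (mod 37).
Square roots of 36 mod 37: 6 and 31 (since 6² = 36 ≡ 36).

6, 31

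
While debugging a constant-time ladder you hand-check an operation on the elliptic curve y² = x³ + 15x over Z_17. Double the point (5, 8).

tangent at (5, 8): λ = (3·5² + 15)/(2·8) ≡ 5/16. 16⁻¹ ≡ 16 (mod 17), so λ ≡ 5·16 ≡ 12.
  x = λ² - 5 - 5 = 144 - 10 ≡ 15; y = λ·(5 - 15) - 8 ≡ 8. → (15, 8)

(15, 8)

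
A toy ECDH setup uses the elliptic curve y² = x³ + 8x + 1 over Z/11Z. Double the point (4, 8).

(7, 9)

tangent at (4, 8): λ = (3·4² + 8)/(2·8) ≡ 1/5. 5⁻¹ ≡ 9 (mod 11), so λ ≡ 1·9 ≡ 9.
  x = λ² - 4 - 4 = 81 - 8 ≡ 7; y = λ·(4 - 7) - 8 ≡ 9. → (7, 9)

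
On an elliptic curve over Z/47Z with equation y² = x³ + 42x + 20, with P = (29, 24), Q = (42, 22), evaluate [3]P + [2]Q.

(39, 21)

First 3P:
Repeated addition: build up to 3P.
2P: tangent at (29, 24): λ = (3·29² + 42)/(2·24) ≡ 27/1. 1⁻¹ ≡ 1 (mod 47), so λ ≡ 27·1 ≡ 27.
  x = λ² - 29 - 29 = 729 - 58 ≡ 13; y = λ·(29 - 13) - 24 ≡ 32. → (13, 32)
3P: (13, 32) + (29, 24). λ = (24 - 32)/(29 - 13) ≡ 39/16 mod 47. 16⁻¹ ≡ 3 (mod 47), so λ ≡ 23.
  x = λ² - 13 - 29 = 529 - 42 ≡ 17; y = λ·(13 - 17) - 32 ≡ 17. → (17, 17)
3P = (17, 17).
Next 2Q:
Repeated addition: build up to 2Q.
2Q: tangent at (42, 22): λ = (3·42² + 42)/(2·22) ≡ 23/44. 44⁻¹ ≡ 31 (mod 47) since 44·31 = 1364 ≡ 1, so λ ≡ 23·31 ≡ 8.
  x = λ² - 42 - 42 = 64 - 84 ≡ 27; y = λ·(42 - 27) - 22 ≡ 4. → (27, 4)
2Q = (27, 4).
Finally 3P + 2Q:
(17, 17) + (27, 4). λ = (4 - 17)/(27 - 17) ≡ 34/10 mod 47. 10⁻¹ ≡ 33 (mod 47), so λ ≡ 41.
  x = λ² - 17 - 27 = 1681 - 44 ≡ 39; y = λ·(17 - 39) - 17 ≡ 21. → (39, 21)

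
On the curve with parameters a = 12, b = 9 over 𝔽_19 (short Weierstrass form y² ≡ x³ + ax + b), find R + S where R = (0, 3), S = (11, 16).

(5, 17)

(0, 3) + (11, 16). λ = (16 - 3)/(11 - 0) ≡ 13/11 mod 19. 11⁻¹ ≡ 7 (mod 19), so λ ≡ 15.
  x = λ² - 0 - 11 = 225 - 11 ≡ 5; y = λ·(0 - 5) - 3 ≡ 17. → (5, 17)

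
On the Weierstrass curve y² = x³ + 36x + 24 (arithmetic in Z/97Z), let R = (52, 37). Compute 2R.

(90, 60)

tangent at (52, 37): λ = (3·52² + 36)/(2·37) ≡ 0/74. 74⁻¹ ≡ 59 (mod 97), so λ ≡ 0·59 ≡ 0.
  x = λ² - 52 - 52 = 0 - 104 ≡ 90; y = λ·(52 - 90) - 37 ≡ 60. → (90, 60)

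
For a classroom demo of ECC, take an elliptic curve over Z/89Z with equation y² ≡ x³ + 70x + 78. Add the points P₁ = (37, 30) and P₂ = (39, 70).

(37, 30) + (39, 70). λ = (70 - 30)/(39 - 37) ≡ 40/2 mod 89. 2⁻¹ ≡ 45 (mod 89), so λ ≡ 20.
  x = λ² - 37 - 39 = 400 - 76 ≡ 57; y = λ·(37 - 57) - 30 ≡ 15. → (57, 15)

(57, 15)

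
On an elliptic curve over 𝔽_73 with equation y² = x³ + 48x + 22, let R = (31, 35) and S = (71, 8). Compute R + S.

(32, 4)

(31, 35) + (71, 8). λ = (8 - 35)/(71 - 31) ≡ 46/40 mod 73. 40⁻¹ ≡ 42 (mod 73), so λ ≡ 34.
  x = λ² - 31 - 71 = 1156 - 102 ≡ 32; y = λ·(31 - 32) - 35 ≡ 4. → (32, 4)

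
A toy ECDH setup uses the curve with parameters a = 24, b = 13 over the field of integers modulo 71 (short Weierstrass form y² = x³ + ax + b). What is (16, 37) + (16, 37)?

tangent at (16, 37): λ = (3·16² + 24)/(2·37) ≡ 11/3. 3⁻¹ ≡ 24 (mod 71), so λ ≡ 11·24 ≡ 51.
  x = λ² - 16 - 16 = 2601 - 32 ≡ 13; y = λ·(16 - 13) - 37 ≡ 45. → (13, 45)

(13, 45)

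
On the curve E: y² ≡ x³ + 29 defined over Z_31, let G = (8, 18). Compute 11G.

(14, 18)

Double-and-add on 11 = (1011)₂. Start with G = (8, 18) for the leading 1-bit.
double: tangent at (8, 18): λ = (3·8² + 0)/(2·18) ≡ 6/5. 5⁻¹ ≡ 25 (mod 31), so λ ≡ 6·25 ≡ 26.
  x = λ² - 8 - 8 = 676 - 16 ≡ 9; y = λ·(8 - 9) - 18 ≡ 18. → (9, 18)
double: tangent at (9, 18): λ = (3·9² + 0)/(2·18) ≡ 26/5. 5⁻¹ ≡ 25 (mod 31) since 5·25 = 125 ≡ 1, so λ ≡ 26·25 ≡ 30.
  x = λ² - 9 - 9 = 900 - 18 ≡ 14; y = λ·(9 - 14) - 18 ≡ 18. → (14, 18)
add G: (14, 18) + (8, 18). λ = (18 - 18)/(8 - 14) ≡ 0/25 mod 31. 25⁻¹ ≡ 5 (mod 31), so λ ≡ 0.
  x = λ² - 14 - 8 = 0 - 22 ≡ 9; y = λ·(14 - 9) - 18 ≡ 13. → (9, 13)
double: tangent at (9, 13): λ = (3·9² + 0)/(2·13) ≡ 26/26. 26⁻¹ ≡ 6 (mod 31) since 26·6 = 156 ≡ 1, so λ ≡ 26·6 ≡ 1.
  x = λ² - 9 - 9 = 1 - 18 ≡ 14; y = λ·(9 - 14) - 13 ≡ 13. → (14, 13)
add G: (14, 13) + (8, 18). λ = (18 - 13)/(8 - 14) ≡ 5/25 mod 31. 25⁻¹ ≡ 5 (mod 31) since 25·5 = 125 ≡ 1, so λ ≡ 25.
  x = λ² - 14 - 8 = 625 - 22 ≡ 14; y = λ·(14 - 14) - 13 ≡ 18. → (14, 18)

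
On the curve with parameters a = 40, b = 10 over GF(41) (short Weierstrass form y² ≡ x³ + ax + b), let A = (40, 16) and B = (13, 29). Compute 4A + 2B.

First 4A:
Repeated addition: build up to 4A.
2A: tangent at (40, 16): λ = (3·40² + 40)/(2·16) ≡ 2/32. 32⁻¹ ≡ 9 (mod 41), so λ ≡ 2·9 ≡ 18.
  x = λ² - 40 - 40 = 324 - 80 ≡ 39; y = λ·(40 - 39) - 16 ≡ 2. → (39, 2)
3A: (39, 2) + (40, 16). λ = (16 - 2)/(40 - 39) ≡ 14/1 mod 41. 1⁻¹ ≡ 1 (mod 41), so λ ≡ 14.
  x = λ² - 39 - 40 = 196 - 79 ≡ 35; y = λ·(39 - 35) - 2 ≡ 13. → (35, 13)
4A: (35, 13) + (40, 16). λ = (16 - 13)/(40 - 35) ≡ 3/5 mod 41. 5⁻¹ ≡ 33 (mod 41), so λ ≡ 17.
  x = λ² - 35 - 40 = 289 - 75 ≡ 9; y = λ·(35 - 9) - 13 ≡ 19. → (9, 19)
4A = (9, 19).
Next 2B:
Repeated addition: build up to 2B.
2B: tangent at (13, 29): λ = (3·13² + 40)/(2·29) ≡ 14/17. 17⁻¹ ≡ 29 (mod 41), so λ ≡ 14·29 ≡ 37.
  x = λ² - 13 - 13 = 1369 - 26 ≡ 31; y = λ·(13 - 31) - 29 ≡ 2. → (31, 2)
2B = (31, 2).
Finally 4A + 2B:
(9, 19) + (31, 2). λ = (2 - 19)/(31 - 9) ≡ 24/22 mod 41. 22⁻¹ ≡ 28 (mod 41) since 22·28 = 616 ≡ 1, so λ ≡ 16.
  x = λ² - 9 - 31 = 256 - 40 ≡ 11; y = λ·(9 - 11) - 19 ≡ 31. → (11, 31)

(11, 31)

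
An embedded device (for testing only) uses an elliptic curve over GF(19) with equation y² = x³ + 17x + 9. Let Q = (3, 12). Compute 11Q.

(9, 13)

Repeated addition: build up to 11Q.
2Q: tangent at (3, 12): λ = (3·3² + 17)/(2·12) ≡ 6/5. 5⁻¹ ≡ 4 (mod 19) since 5·4 = 20 ≡ 1, so λ ≡ 6·4 ≡ 5.
  x = λ² - 3 - 3 = 25 - 6 ≡ 0; y = λ·(3 - 0) - 12 ≡ 3. → (0, 3)
3Q: (0, 3) + (3, 12). λ = (12 - 3)/(3 - 0) ≡ 9/3 mod 19. 3⁻¹ ≡ 13 (mod 19), so λ ≡ 3.
  x = λ² - 0 - 3 = 9 - 3 ≡ 6; y = λ·(0 - 6) - 3 ≡ 17. → (6, 17)
4Q: (6, 17) + (3, 12). λ = (12 - 17)/(3 - 6) ≡ 14/16 mod 19. 16⁻¹ ≡ 6 (mod 19), so λ ≡ 8.
  x = λ² - 6 - 3 = 64 - 9 ≡ 17; y = λ·(6 - 17) - 17 ≡ 9. → (17, 9)
5Q: (17, 9) + (3, 12). λ = (12 - 9)/(3 - 17) ≡ 3/5 mod 19. 5⁻¹ ≡ 4 (mod 19), so λ ≡ 12.
  x = λ² - 17 - 3 = 144 - 20 ≡ 10; y = λ·(17 - 10) - 9 ≡ 18. → (10, 18)
6Q: (10, 18) + (3, 12). λ = (12 - 18)/(3 - 10) ≡ 13/12 mod 19. 12⁻¹ ≡ 8 (mod 19), so λ ≡ 9.
  x = λ² - 10 - 3 = 81 - 13 ≡ 11; y = λ·(10 - 11) - 18 ≡ 11. → (11, 11)
7Q: (11, 11) + (3, 12). λ = (12 - 11)/(3 - 11) ≡ 1/11 mod 19. 11⁻¹ ≡ 7 (mod 19), so λ ≡ 7.
  x = λ² - 11 - 3 = 49 - 14 ≡ 16; y = λ·(11 - 16) - 11 ≡ 11. → (16, 11)
8Q: (16, 11) + (3, 12). λ = (12 - 11)/(3 - 16) ≡ 1/6 mod 19. 6⁻¹ ≡ 16 (mod 19), so λ ≡ 16.
  x = λ² - 16 - 3 = 256 - 19 ≡ 9; y = λ·(16 - 9) - 11 ≡ 6. → (9, 6)
9Q: (9, 6) + (3, 12). λ = (12 - 6)/(3 - 9) ≡ 6/13 mod 19. 13⁻¹ ≡ 3 (mod 19), so λ ≡ 18.
  x = λ² - 9 - 3 = 324 - 12 ≡ 8; y = λ·(9 - 8) - 6 ≡ 12. → (8, 12)
10Q: (8, 12) + (3, 12). λ = (12 - 12)/(3 - 8) ≡ 0/14 mod 19. 14⁻¹ ≡ 15 (mod 19), so λ ≡ 0.
  x = λ² - 8 - 3 = 0 - 11 ≡ 8; y = λ·(8 - 8) - 12 ≡ 7. → (8, 7)
11Q: (8, 7) + (3, 12). λ = (12 - 7)/(3 - 8) ≡ 5/14 mod 19. 14⁻¹ ≡ 15 (mod 19), so λ ≡ 18.
  x = λ² - 8 - 3 = 324 - 11 ≡ 9; y = λ·(8 - 9) - 7 ≡ 13. → (9, 13)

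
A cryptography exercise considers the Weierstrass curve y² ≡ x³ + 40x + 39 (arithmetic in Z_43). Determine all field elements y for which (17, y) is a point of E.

none

x³ + 40x + 39 = 5632 ≡ 42 (mod 43).
42 is a non-residue mod 43; no y exists.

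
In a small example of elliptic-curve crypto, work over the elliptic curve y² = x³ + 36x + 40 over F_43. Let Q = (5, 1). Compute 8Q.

(38, 6)

Repeated addition: build up to 8Q.
2Q: tangent at (5, 1): λ = (3·5² + 36)/(2·1) ≡ 25/2. 2⁻¹ ≡ 22 (mod 43) since 2·22 = 44 ≡ 1, so λ ≡ 25·22 ≡ 34.
  x = λ² - 5 - 5 = 1156 - 10 ≡ 28; y = λ·(5 - 28) - 1 ≡ 34. → (28, 34)
3Q: (28, 34) + (5, 1). λ = (1 - 34)/(5 - 28) ≡ 10/20 mod 43. 20⁻¹ ≡ 28 (mod 43) since 20·28 = 560 ≡ 1, so λ ≡ 22.
  x = λ² - 28 - 5 = 484 - 33 ≡ 21; y = λ·(28 - 21) - 34 ≡ 34. → (21, 34)
4Q: (21, 34) + (5, 1). λ = (1 - 34)/(5 - 21) ≡ 10/27 mod 43. 27⁻¹ ≡ 8 (mod 43), so λ ≡ 37.
  x = λ² - 21 - 5 = 1369 - 26 ≡ 10; y = λ·(21 - 10) - 34 ≡ 29. → (10, 29)
5Q: (10, 29) + (5, 1). λ = (1 - 29)/(5 - 10) ≡ 15/38 mod 43. 38⁻¹ ≡ 17 (mod 43) since 38·17 = 646 ≡ 1, so λ ≡ 40.
  x = λ² - 10 - 5 = 1600 - 15 ≡ 37; y = λ·(10 - 37) - 29 ≡ 9. → (37, 9)
6Q: (37, 9) + (5, 1). λ = (1 - 9)/(5 - 37) ≡ 35/11 mod 43. 11⁻¹ ≡ 4 (mod 43) since 11·4 = 44 ≡ 1, so λ ≡ 11.
  x = λ² - 37 - 5 = 121 - 42 ≡ 36; y = λ·(37 - 36) - 9 ≡ 2. → (36, 2)
7Q: (36, 2) + (5, 1). λ = (1 - 2)/(5 - 36) ≡ 42/12 mod 43. 12⁻¹ ≡ 18 (mod 43), so λ ≡ 25.
  x = λ² - 36 - 5 = 625 - 41 ≡ 25; y = λ·(36 - 25) - 2 ≡ 15. → (25, 15)
8Q: (25, 15) + (5, 1). λ = (1 - 15)/(5 - 25) ≡ 29/23 mod 43. 23⁻¹ ≡ 15 (mod 43), so λ ≡ 5.
  x = λ² - 25 - 5 = 25 - 30 ≡ 38; y = λ·(25 - 38) - 15 ≡ 6. → (38, 6)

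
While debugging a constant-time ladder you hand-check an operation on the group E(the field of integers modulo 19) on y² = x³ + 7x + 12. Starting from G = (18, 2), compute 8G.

(4, 3)

Double-and-add on 8 = (1000)₂. Start with G = (18, 2) for the leading 1-bit.
double: tangent at (18, 2): λ = (3·18² + 7)/(2·2) ≡ 10/4. 4⁻¹ ≡ 5 (mod 19) since 4·5 = 20 ≡ 1, so λ ≡ 10·5 ≡ 12.
  x = λ² - 18 - 18 = 144 - 36 ≡ 13; y = λ·(18 - 13) - 2 ≡ 1. → (13, 1)
double: tangent at (13, 1): λ = (3·13² + 7)/(2·1) ≡ 1/2. 2⁻¹ ≡ 10 (mod 19), so λ ≡ 1·10 ≡ 10.
  x = λ² - 13 - 13 = 100 - 26 ≡ 17; y = λ·(13 - 17) - 1 ≡ 16. → (17, 16)
double: tangent at (17, 16): λ = (3·17² + 7)/(2·16) ≡ 0/13. 13⁻¹ ≡ 3 (mod 19), so λ ≡ 0·3 ≡ 0.
  x = λ² - 17 - 17 = 0 - 34 ≡ 4; y = λ·(17 - 4) - 16 ≡ 3. → (4, 3)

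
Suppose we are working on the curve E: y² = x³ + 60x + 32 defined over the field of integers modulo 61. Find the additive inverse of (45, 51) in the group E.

-(45, 51) = (45, -51 mod 61) = (45, 10).

(45, 10)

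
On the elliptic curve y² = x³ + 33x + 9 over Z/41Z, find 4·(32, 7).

(20, 10)

Write P = (32, 7).
Repeated addition: build up to 4P.
2P: tangent at (32, 7): λ = (3·32² + 33)/(2·7) ≡ 30/14. 14⁻¹ ≡ 3 (mod 41) since 14·3 = 42 ≡ 1, so λ ≡ 30·3 ≡ 8.
  x = λ² - 32 - 32 = 64 - 64 ≡ 0; y = λ·(32 - 0) - 7 ≡ 3. → (0, 3)
3P: (0, 3) + (32, 7). λ = (7 - 3)/(32 - 0) ≡ 4/32 mod 41. 32⁻¹ ≡ 9 (mod 41) since 32·9 = 288 ≡ 1, so λ ≡ 36.
  x = λ² - 0 - 32 = 1296 - 32 ≡ 34; y = λ·(0 - 34) - 3 ≡ 3. → (34, 3)
4P: (34, 3) + (32, 7). λ = (7 - 3)/(32 - 34) ≡ 4/39 mod 41. 39⁻¹ ≡ 20 (mod 41), so λ ≡ 39.
  x = λ² - 34 - 32 = 1521 - 66 ≡ 20; y = λ·(34 - 20) - 3 ≡ 10. → (20, 10)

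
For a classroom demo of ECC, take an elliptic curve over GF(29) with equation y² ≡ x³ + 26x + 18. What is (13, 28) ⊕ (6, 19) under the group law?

(13, 28) + (6, 19). λ = (19 - 28)/(6 - 13) ≡ 20/22 mod 29. 22⁻¹ ≡ 4 (mod 29), so λ ≡ 22.
  x = λ² - 13 - 6 = 484 - 19 ≡ 1; y = λ·(13 - 1) - 28 ≡ 4. → (1, 4)

(1, 4)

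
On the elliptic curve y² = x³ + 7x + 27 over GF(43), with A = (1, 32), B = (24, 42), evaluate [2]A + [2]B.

(29, 18)

First 2A:
Repeated addition: build up to 2A.
2A: tangent at (1, 32): λ = (3·1² + 7)/(2·32) ≡ 10/21. 21⁻¹ ≡ 41 (mod 43), so λ ≡ 10·41 ≡ 23.
  x = λ² - 1 - 1 = 529 - 2 ≡ 11; y = λ·(1 - 11) - 32 ≡ 39. → (11, 39)
2A = (11, 39).
Next 2B:
Repeated addition: build up to 2B.
2B: tangent at (24, 42): λ = (3·24² + 7)/(2·42) ≡ 15/41. 41⁻¹ ≡ 21 (mod 43), so λ ≡ 15·21 ≡ 14.
  x = λ² - 24 - 24 = 196 - 48 ≡ 19; y = λ·(24 - 19) - 42 ≡ 28. → (19, 28)
2B = (19, 28).
Finally 2A + 2B:
(11, 39) + (19, 28). λ = (28 - 39)/(19 - 11) ≡ 32/8 mod 43. 8⁻¹ ≡ 27 (mod 43) since 8·27 = 216 ≡ 1, so λ ≡ 4.
  x = λ² - 11 - 19 = 16 - 30 ≡ 29; y = λ·(11 - 29) - 39 ≡ 18. → (29, 18)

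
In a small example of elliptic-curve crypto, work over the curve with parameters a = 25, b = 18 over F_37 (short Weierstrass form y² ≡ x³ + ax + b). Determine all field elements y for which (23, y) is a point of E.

none

x³ + 25x + 18 = 12760 ≡ 32 (mod 37).
32 is a non-residue mod 37; no y exists.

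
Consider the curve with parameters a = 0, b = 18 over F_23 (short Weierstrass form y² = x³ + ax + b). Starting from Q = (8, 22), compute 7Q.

Double-and-add on 7 = (111)₂. Start with Q = (8, 22) for the leading 1-bit.
double: tangent at (8, 22): λ = (3·8² + 0)/(2·22) ≡ 8/21. 21⁻¹ ≡ 11 (mod 23), so λ ≡ 8·11 ≡ 19.
  x = λ² - 8 - 8 = 361 - 16 ≡ 0; y = λ·(8 - 0) - 22 ≡ 15. → (0, 15)
add Q: (0, 15) + (8, 22). λ = (22 - 15)/(8 - 0) ≡ 7/8 mod 23. 8⁻¹ ≡ 3 (mod 23) since 8·3 = 24 ≡ 1, so λ ≡ 21.
  x = λ² - 0 - 8 = 441 - 8 ≡ 19; y = λ·(0 - 19) - 15 ≡ 0. → (19, 0)
double: (19, 0) + (19, 0): same x and y₁ ≡ -y₂, so the sum is ∞.
add Q: ∞ + (8, 22) = (8, 22) (identity).

(8, 22)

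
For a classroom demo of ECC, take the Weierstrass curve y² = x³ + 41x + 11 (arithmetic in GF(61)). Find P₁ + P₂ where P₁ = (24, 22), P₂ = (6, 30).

(24, 22) + (6, 30). λ = (30 - 22)/(6 - 24) ≡ 8/43 mod 61. 43⁻¹ ≡ 44 (mod 61) since 43·44 = 1892 ≡ 1, so λ ≡ 47.
  x = λ² - 24 - 6 = 2209 - 30 ≡ 44; y = λ·(24 - 44) - 22 ≡ 14. → (44, 14)

(44, 14)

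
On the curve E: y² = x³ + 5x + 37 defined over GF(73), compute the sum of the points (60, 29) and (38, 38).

(60, 29) + (38, 38). λ = (38 - 29)/(38 - 60) ≡ 9/51 mod 73. 51⁻¹ ≡ 63 (mod 73) since 51·63 = 3213 ≡ 1, so λ ≡ 56.
  x = λ² - 60 - 38 = 3136 - 98 ≡ 45; y = λ·(60 - 45) - 29 ≡ 8. → (45, 8)

(45, 8)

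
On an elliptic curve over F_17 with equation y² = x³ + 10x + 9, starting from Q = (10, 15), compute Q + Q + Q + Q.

(3, 7)

Double-and-add on 4 = (100)₂. Start with Q = (10, 15) for the leading 1-bit.
double: tangent at (10, 15): λ = (3·10² + 10)/(2·15) ≡ 4/13. 13⁻¹ ≡ 4 (mod 17) since 13·4 = 52 ≡ 1, so λ ≡ 4·4 ≡ 16.
  x = λ² - 10 - 10 = 256 - 20 ≡ 15; y = λ·(10 - 15) - 15 ≡ 7. → (15, 7)
double: tangent at (15, 7): λ = (3·15² + 10)/(2·7) ≡ 5/14. 14⁻¹ ≡ 11 (mod 17), so λ ≡ 5·11 ≡ 4.
  x = λ² - 15 - 15 = 16 - 30 ≡ 3; y = λ·(15 - 3) - 7 ≡ 7. → (3, 7)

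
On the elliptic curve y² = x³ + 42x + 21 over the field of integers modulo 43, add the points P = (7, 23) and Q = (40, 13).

(40, 30)

(7, 23) + (40, 13). λ = (13 - 23)/(40 - 7) ≡ 33/33 mod 43. 33⁻¹ ≡ 30 (mod 43), so λ ≡ 1.
  x = λ² - 7 - 40 = 1 - 47 ≡ 40; y = λ·(7 - 40) - 23 ≡ 30. → (40, 30)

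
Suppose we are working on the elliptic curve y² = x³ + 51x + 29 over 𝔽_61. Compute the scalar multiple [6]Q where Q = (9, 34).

(7, 27)

Double-and-add on 6 = (110)₂. Start with Q = (9, 34) for the leading 1-bit.
double: tangent at (9, 34): λ = (3·9² + 51)/(2·34) ≡ 50/7. 7⁻¹ ≡ 35 (mod 61), so λ ≡ 50·35 ≡ 42.
  x = λ² - 9 - 9 = 1764 - 18 ≡ 38; y = λ·(9 - 38) - 34 ≡ 29. → (38, 29)
add Q: (38, 29) + (9, 34). λ = (34 - 29)/(9 - 38) ≡ 5/32 mod 61. 32⁻¹ ≡ 21 (mod 61), so λ ≡ 44.
  x = λ² - 38 - 9 = 1936 - 47 ≡ 59; y = λ·(38 - 59) - 29 ≡ 23. → (59, 23)
double: tangent at (59, 23): λ = (3·59² + 51)/(2·23) ≡ 2/46. 46⁻¹ ≡ 4 (mod 61) since 46·4 = 184 ≡ 1, so λ ≡ 2·4 ≡ 8.
  x = λ² - 59 - 59 = 64 - 118 ≡ 7; y = λ·(59 - 7) - 23 ≡ 27. → (7, 27)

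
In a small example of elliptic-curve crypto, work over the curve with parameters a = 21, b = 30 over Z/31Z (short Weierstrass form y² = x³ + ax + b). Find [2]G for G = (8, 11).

tangent at (8, 11): λ = (3·8² + 21)/(2·11) ≡ 27/22. 22⁻¹ ≡ 24 (mod 31) since 22·24 = 528 ≡ 1, so λ ≡ 27·24 ≡ 28.
  x = λ² - 8 - 8 = 784 - 16 ≡ 24; y = λ·(8 - 24) - 11 ≡ 6. → (24, 6)

(24, 6)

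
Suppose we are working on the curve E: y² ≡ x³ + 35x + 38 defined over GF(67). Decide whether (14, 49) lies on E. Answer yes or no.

y² = 49² ≡ 56; x³ + 35x + 38 = 3272 ≡ 56 (mod 67). 56 = 56.

yes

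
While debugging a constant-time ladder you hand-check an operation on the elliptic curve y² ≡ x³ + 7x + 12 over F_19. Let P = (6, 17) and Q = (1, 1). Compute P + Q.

(4, 16)

(6, 17) + (1, 1). λ = (1 - 17)/(1 - 6) ≡ 3/14 mod 19. 14⁻¹ ≡ 15 (mod 19), so λ ≡ 7.
  x = λ² - 6 - 1 = 49 - 7 ≡ 4; y = λ·(6 - 4) - 17 ≡ 16. → (4, 16)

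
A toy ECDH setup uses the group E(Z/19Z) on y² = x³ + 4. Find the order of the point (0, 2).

2P: tangent at (0, 2): λ = (3·0² + 0)/(2·2) ≡ 0/4. 4⁻¹ ≡ 5 (mod 19), so λ ≡ 0·5 ≡ 0.
  x = λ² - 0 - 0 = 0 - 0 ≡ 0; y = λ·(0 - 0) - 2 ≡ 17. → (0, 17)
3P: (0, 17) + (0, 2): same x and y₁ ≡ -y₂, so the sum is ∞.
3P = ∞, so the order is 3.

3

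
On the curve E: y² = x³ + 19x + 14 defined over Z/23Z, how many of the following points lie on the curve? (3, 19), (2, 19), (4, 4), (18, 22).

(3, 19): 19² ≡ 16, rhs ≡ 6 → off.
(2, 19): 19² ≡ 16, rhs ≡ 14 → off.
(4, 4): 4² ≡ 16, rhs ≡ 16 → on.
(18, 22): 22² ≡ 1, rhs ≡ 1 → on.

2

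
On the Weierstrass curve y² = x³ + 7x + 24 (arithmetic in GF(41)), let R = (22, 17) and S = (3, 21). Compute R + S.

(22, 17) + (3, 21). λ = (21 - 17)/(3 - 22) ≡ 4/22 mod 41. 22⁻¹ ≡ 28 (mod 41) since 22·28 = 616 ≡ 1, so λ ≡ 30.
  x = λ² - 22 - 3 = 900 - 25 ≡ 14; y = λ·(22 - 14) - 17 ≡ 18. → (14, 18)

(14, 18)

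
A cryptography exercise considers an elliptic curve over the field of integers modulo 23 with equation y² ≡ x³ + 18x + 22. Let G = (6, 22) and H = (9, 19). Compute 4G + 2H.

First 4G:
Repeated addition: build up to 4G.
2G: tangent at (6, 22): λ = (3·6² + 18)/(2·22) ≡ 11/21. 21⁻¹ ≡ 11 (mod 23), so λ ≡ 11·11 ≡ 6.
  x = λ² - 6 - 6 = 36 - 12 ≡ 1; y = λ·(6 - 1) - 22 ≡ 8. → (1, 8)
3G: (1, 8) + (6, 22). λ = (22 - 8)/(6 - 1) ≡ 14/5 mod 23. 5⁻¹ ≡ 14 (mod 23) since 5·14 = 70 ≡ 1, so λ ≡ 12.
  x = λ² - 1 - 6 = 144 - 7 ≡ 22; y = λ·(1 - 22) - 8 ≡ 16. → (22, 16)
4G: (22, 16) + (6, 22). λ = (22 - 16)/(6 - 22) ≡ 6/7 mod 23. 7⁻¹ ≡ 10 (mod 23), so λ ≡ 14.
  x = λ² - 22 - 6 = 196 - 28 ≡ 7; y = λ·(22 - 7) - 16 ≡ 10. → (7, 10)
4G = (7, 10).
Next 2H:
Repeated addition: build up to 2H.
2H: tangent at (9, 19): λ = (3·9² + 18)/(2·19) ≡ 8/15. 15⁻¹ ≡ 20 (mod 23), so λ ≡ 8·20 ≡ 22.
  x = λ² - 9 - 9 = 484 - 18 ≡ 6; y = λ·(9 - 6) - 19 ≡ 1. → (6, 1)
2H = (6, 1).
Finally 4G + 2H:
(7, 10) + (6, 1). λ = (1 - 10)/(6 - 7) ≡ 14/22 mod 23. 22⁻¹ ≡ 22 (mod 23), so λ ≡ 9.
  x = λ² - 7 - 6 = 81 - 13 ≡ 22; y = λ·(7 - 22) - 10 ≡ 16. → (22, 16)

(22, 16)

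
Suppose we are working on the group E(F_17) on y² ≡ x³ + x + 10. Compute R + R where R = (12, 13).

tangent at (12, 13): λ = (3·12² + 1)/(2·13) ≡ 8/9. 9⁻¹ ≡ 2 (mod 17), so λ ≡ 8·2 ≡ 16.
  x = λ² - 12 - 12 = 256 - 24 ≡ 11; y = λ·(12 - 11) - 13 ≡ 3. → (11, 3)

(11, 3)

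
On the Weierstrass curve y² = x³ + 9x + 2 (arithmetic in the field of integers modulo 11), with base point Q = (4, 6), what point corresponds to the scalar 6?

(10, 6)

Double-and-add on 6 = (110)₂. Start with Q = (4, 6) for the leading 1-bit.
double: tangent at (4, 6): λ = (3·4² + 9)/(2·6) ≡ 2/1. 1⁻¹ ≡ 1 (mod 11) since 1·1 = 1 ≡ 1, so λ ≡ 2·1 ≡ 2.
  x = λ² - 4 - 4 = 4 - 8 ≡ 7; y = λ·(4 - 7) - 6 ≡ 10. → (7, 10)
add Q: (7, 10) + (4, 6). λ = (6 - 10)/(4 - 7) ≡ 7/8 mod 11. 8⁻¹ ≡ 7 (mod 11), so λ ≡ 5.
  x = λ² - 7 - 4 = 25 - 11 ≡ 3; y = λ·(7 - 3) - 10 ≡ 10. → (3, 10)
double: tangent at (3, 10): λ = (3·3² + 9)/(2·10) ≡ 3/9. 9⁻¹ ≡ 5 (mod 11) since 9·5 = 45 ≡ 1, so λ ≡ 3·5 ≡ 4.
  x = λ² - 3 - 3 = 16 - 6 ≡ 10; y = λ·(3 - 10) - 10 ≡ 6. → (10, 6)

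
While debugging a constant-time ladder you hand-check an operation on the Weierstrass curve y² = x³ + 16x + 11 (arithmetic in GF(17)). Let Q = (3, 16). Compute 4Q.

Repeated addition: build up to 4Q.
2Q: tangent at (3, 16): λ = (3·3² + 16)/(2·16) ≡ 9/15. 15⁻¹ ≡ 8 (mod 17), so λ ≡ 9·8 ≡ 4.
  x = λ² - 3 - 3 = 16 - 6 ≡ 10; y = λ·(3 - 10) - 16 ≡ 7. → (10, 7)
3Q: (10, 7) + (3, 16). λ = (16 - 7)/(3 - 10) ≡ 9/10 mod 17. 10⁻¹ ≡ 12 (mod 17), so λ ≡ 6.
  x = λ² - 10 - 3 = 36 - 13 ≡ 6; y = λ·(10 - 6) - 7 ≡ 0. → (6, 0)
4Q: (6, 0) + (3, 16). λ = (16 - 0)/(3 - 6) ≡ 16/14 mod 17. 14⁻¹ ≡ 11 (mod 17), so λ ≡ 6.
  x = λ² - 6 - 3 = 36 - 9 ≡ 10; y = λ·(6 - 10) - 0 ≡ 10. → (10, 10)

(10, 10)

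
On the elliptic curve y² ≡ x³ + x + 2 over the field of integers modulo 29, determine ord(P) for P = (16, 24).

2P: tangent at (16, 24): λ = (3·16² + 1)/(2·24) ≡ 15/19. 19⁻¹ ≡ 26 (mod 29) since 19·26 = 494 ≡ 1, so λ ≡ 15·26 ≡ 13.
  x = λ² - 16 - 16 = 169 - 32 ≡ 21; y = λ·(16 - 21) - 24 ≡ 27. → (21, 27)
3P: (21, 27) + (16, 24). λ = (24 - 27)/(16 - 21) ≡ 26/24 mod 29. 24⁻¹ ≡ 23 (mod 29) since 24·23 = 552 ≡ 1, so λ ≡ 18.
  x = λ² - 21 - 16 = 324 - 37 ≡ 26; y = λ·(21 - 26) - 27 ≡ 28. → (26, 28)
4P: (26, 28) + (16, 24). λ = (24 - 28)/(16 - 26) ≡ 25/19 mod 29. 19⁻¹ ≡ 26 (mod 29) since 19·26 = 494 ≡ 1, so λ ≡ 12.
  x = λ² - 26 - 16 = 144 - 42 ≡ 15; y = λ·(26 - 15) - 28 ≡ 17. → (15, 17)
5P: (15, 17) + (16, 24). λ = (24 - 17)/(16 - 15) ≡ 7/1 mod 29. 1⁻¹ ≡ 1 (mod 29) since 1·1 = 1 ≡ 1, so λ ≡ 7.
  x = λ² - 15 - 16 = 49 - 31 ≡ 18; y = λ·(15 - 18) - 17 ≡ 20. → (18, 20)
6P: (18, 20) + (16, 24). λ = (24 - 20)/(16 - 18) ≡ 4/27 mod 29. 27⁻¹ ≡ 14 (mod 29), so λ ≡ 27.
  x = λ² - 18 - 16 = 729 - 34 ≡ 28; y = λ·(18 - 28) - 20 ≡ 0. → (28, 0)
7P: (28, 0) + (16, 24). λ = (24 - 0)/(16 - 28) ≡ 24/17 mod 29. 17⁻¹ ≡ 12 (mod 29), so λ ≡ 27.
  x = λ² - 28 - 16 = 729 - 44 ≡ 18; y = λ·(28 - 18) - 0 ≡ 9. → (18, 9)
8P: (18, 9) + (16, 24). λ = (24 - 9)/(16 - 18) ≡ 15/27 mod 29. 27⁻¹ ≡ 14 (mod 29), so λ ≡ 7.
  x = λ² - 18 - 16 = 49 - 34 ≡ 15; y = λ·(18 - 15) - 9 ≡ 12. → (15, 12)
9P: (15, 12) + (16, 24). λ = (24 - 12)/(16 - 15) ≡ 12/1 mod 29. 1⁻¹ ≡ 1 (mod 29) since 1·1 = 1 ≡ 1, so λ ≡ 12.
  x = λ² - 15 - 16 = 144 - 31 ≡ 26; y = λ·(15 - 26) - 12 ≡ 1. → (26, 1)
10P: (26, 1) + (16, 24). λ = (24 - 1)/(16 - 26) ≡ 23/19 mod 29. 19⁻¹ ≡ 26 (mod 29), so λ ≡ 18.
  x = λ² - 26 - 16 = 324 - 42 ≡ 21; y = λ·(26 - 21) - 1 ≡ 2. → (21, 2)
11P: (21, 2) + (16, 24). λ = (24 - 2)/(16 - 21) ≡ 22/24 mod 29. 24⁻¹ ≡ 23 (mod 29), so λ ≡ 13.
  x = λ² - 21 - 16 = 169 - 37 ≡ 16; y = λ·(21 - 16) - 2 ≡ 5. → (16, 5)
12P: (16, 5) + (16, 24): same x and y₁ ≡ -y₂, so the sum is O.
12P = O, so the order is 12.

12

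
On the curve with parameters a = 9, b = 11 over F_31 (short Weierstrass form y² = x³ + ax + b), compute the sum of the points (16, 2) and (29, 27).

(24, 16)

(16, 2) + (29, 27). λ = (27 - 2)/(29 - 16) ≡ 25/13 mod 31. 13⁻¹ ≡ 12 (mod 31), so λ ≡ 21.
  x = λ² - 16 - 29 = 441 - 45 ≡ 24; y = λ·(16 - 24) - 2 ≡ 16. → (24, 16)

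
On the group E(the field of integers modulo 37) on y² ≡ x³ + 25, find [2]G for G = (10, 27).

tangent at (10, 27): λ = (3·10² + 0)/(2·27) ≡ 4/17. 17⁻¹ ≡ 24 (mod 37), so λ ≡ 4·24 ≡ 22.
  x = λ² - 10 - 10 = 484 - 20 ≡ 20; y = λ·(10 - 20) - 27 ≡ 12. → (20, 12)

(20, 12)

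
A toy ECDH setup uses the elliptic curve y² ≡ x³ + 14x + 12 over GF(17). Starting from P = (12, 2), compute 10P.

Double-and-add on 10 = (1010)₂. Start with P = (12, 2) for the leading 1-bit.
double: tangent at (12, 2): λ = (3·12² + 14)/(2·2) ≡ 4/4. 4⁻¹ ≡ 13 (mod 17), so λ ≡ 4·13 ≡ 1.
  x = λ² - 12 - 12 = 1 - 24 ≡ 11; y = λ·(12 - 11) - 2 ≡ 16. → (11, 16)
double: tangent at (11, 16): λ = (3·11² + 14)/(2·16) ≡ 3/15. 15⁻¹ ≡ 8 (mod 17), so λ ≡ 3·8 ≡ 7.
  x = λ² - 11 - 11 = 49 - 22 ≡ 10; y = λ·(11 - 10) - 16 ≡ 8. → (10, 8)
add P: (10, 8) + (12, 2). λ = (2 - 8)/(12 - 10) ≡ 11/2 mod 17. 2⁻¹ ≡ 9 (mod 17), so λ ≡ 14.
  x = λ² - 10 - 12 = 196 - 22 ≡ 4; y = λ·(10 - 4) - 8 ≡ 8. → (4, 8)
double: tangent at (4, 8): λ = (3·4² + 14)/(2·8) ≡ 11/16. 16⁻¹ ≡ 16 (mod 17), so λ ≡ 11·16 ≡ 6.
  x = λ² - 4 - 4 = 36 - 8 ≡ 11; y = λ·(4 - 11) - 8 ≡ 1. → (11, 1)

(11, 1)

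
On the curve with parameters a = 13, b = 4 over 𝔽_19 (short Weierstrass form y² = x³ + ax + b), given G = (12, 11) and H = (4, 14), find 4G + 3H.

(4, 5)

First 4G:
Double-and-add on 4 = (100)₂. Start with G = (12, 11) for the leading 1-bit.
double: tangent at (12, 11): λ = (3·12² + 13)/(2·11) ≡ 8/3. 3⁻¹ ≡ 13 (mod 19) since 3·13 = 39 ≡ 1, so λ ≡ 8·13 ≡ 9.
  x = λ² - 12 - 12 = 81 - 24 ≡ 0; y = λ·(12 - 0) - 11 ≡ 2. → (0, 2)
double: tangent at (0, 2): λ = (3·0² + 13)/(2·2) ≡ 13/4. 4⁻¹ ≡ 5 (mod 19), so λ ≡ 13·5 ≡ 8.
  x = λ² - 0 - 0 = 64 - 0 ≡ 7; y = λ·(0 - 7) - 2 ≡ 18. → (7, 18)
4G = (7, 18).
Next 3H:
Repeated addition: build up to 3H.
2H: tangent at (4, 14): λ = (3·4² + 13)/(2·14) ≡ 4/9. 9⁻¹ ≡ 17 (mod 19), so λ ≡ 4·17 ≡ 11.
  x = λ² - 4 - 4 = 121 - 8 ≡ 18; y = λ·(4 - 18) - 14 ≡ 3. → (18, 3)
3H: (18, 3) + (4, 14). λ = (14 - 3)/(4 - 18) ≡ 11/5 mod 19. 5⁻¹ ≡ 4 (mod 19), so λ ≡ 6.
  x = λ² - 18 - 4 = 36 - 22 ≡ 14; y = λ·(18 - 14) - 3 ≡ 2. → (14, 2)
3H = (14, 2).
Finally 4G + 3H:
(7, 18) + (14, 2). λ = (2 - 18)/(14 - 7) ≡ 3/7 mod 19. 7⁻¹ ≡ 11 (mod 19) since 7·11 = 77 ≡ 1, so λ ≡ 14.
  x = λ² - 7 - 14 = 196 - 21 ≡ 4; y = λ·(7 - 4) - 18 ≡ 5. → (4, 5)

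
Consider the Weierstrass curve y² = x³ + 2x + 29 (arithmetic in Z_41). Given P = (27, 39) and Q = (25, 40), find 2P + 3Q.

(1, 14)

First 2P:
Repeated addition: build up to 2P.
2P: tangent at (27, 39): λ = (3·27² + 2)/(2·39) ≡ 16/37. 37⁻¹ ≡ 10 (mod 41), so λ ≡ 16·10 ≡ 37.
  x = λ² - 27 - 27 = 1369 - 54 ≡ 3; y = λ·(27 - 3) - 39 ≡ 29. → (3, 29)
2P = (3, 29).
Next 3Q:
Repeated addition: build up to 3Q.
2Q: tangent at (25, 40): λ = (3·25² + 2)/(2·40) ≡ 32/39. 39⁻¹ ≡ 20 (mod 41) since 39·20 = 780 ≡ 1, so λ ≡ 32·20 ≡ 25.
  x = λ² - 25 - 25 = 625 - 50 ≡ 1; y = λ·(25 - 1) - 40 ≡ 27. → (1, 27)
3Q: (1, 27) + (25, 40). λ = (40 - 27)/(25 - 1) ≡ 13/24 mod 41. 24⁻¹ ≡ 12 (mod 41), so λ ≡ 33.
  x = λ² - 1 - 25 = 1089 - 26 ≡ 38; y = λ·(1 - 38) - 27 ≡ 23. → (38, 23)
3Q = (38, 23).
Finally 2P + 3Q:
(3, 29) + (38, 23). λ = (23 - 29)/(38 - 3) ≡ 35/35 mod 41. 35⁻¹ ≡ 34 (mod 41) since 35·34 = 1190 ≡ 1, so λ ≡ 1.
  x = λ² - 3 - 38 = 1 - 41 ≡ 1; y = λ·(3 - 1) - 29 ≡ 14. → (1, 14)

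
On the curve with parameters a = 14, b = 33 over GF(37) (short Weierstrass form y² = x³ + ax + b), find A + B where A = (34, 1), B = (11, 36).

(26, 19)

(34, 1) + (11, 36). λ = (36 - 1)/(11 - 34) ≡ 35/14 mod 37. 14⁻¹ ≡ 8 (mod 37) since 14·8 = 112 ≡ 1, so λ ≡ 21.
  x = λ² - 34 - 11 = 441 - 45 ≡ 26; y = λ·(34 - 26) - 1 ≡ 19. → (26, 19)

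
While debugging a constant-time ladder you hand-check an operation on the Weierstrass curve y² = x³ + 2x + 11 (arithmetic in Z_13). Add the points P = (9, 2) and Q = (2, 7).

(9, 2) + (2, 7). λ = (7 - 2)/(2 - 9) ≡ 5/6 mod 13. 6⁻¹ ≡ 11 (mod 13), so λ ≡ 3.
  x = λ² - 9 - 2 = 9 - 11 ≡ 11; y = λ·(9 - 11) - 2 ≡ 5. → (11, 5)

(11, 5)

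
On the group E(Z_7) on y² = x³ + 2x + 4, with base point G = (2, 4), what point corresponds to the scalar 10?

O

Repeated addition: build up to 10G.
2G: tangent at (2, 4): λ = (3·2² + 2)/(2·4) ≡ 0/1. 1⁻¹ ≡ 1 (mod 7) since 1·1 = 1 ≡ 1, so λ ≡ 0·1 ≡ 0.
  x = λ² - 2 - 2 = 0 - 4 ≡ 3; y = λ·(2 - 3) - 4 ≡ 3. → (3, 3)
3G: (3, 3) + (2, 4). λ = (4 - 3)/(2 - 3) ≡ 1/6 mod 7. 6⁻¹ ≡ 6 (mod 7), so λ ≡ 6.
  x = λ² - 3 - 2 = 36 - 5 ≡ 3; y = λ·(3 - 3) - 3 ≡ 4. → (3, 4)
4G: (3, 4) + (2, 4). λ = (4 - 4)/(2 - 3) ≡ 0/6 mod 7. 6⁻¹ ≡ 6 (mod 7) since 6·6 = 36 ≡ 1, so λ ≡ 0.
  x = λ² - 3 - 2 = 0 - 5 ≡ 2; y = λ·(3 - 2) - 4 ≡ 3. → (2, 3)
5G: (2, 3) + (2, 4): same x and y₁ ≡ -y₂, so the sum is the point at infinity.
6G: the point at infinity + (2, 4) = (2, 4) (identity).
7G: tangent at (2, 4): λ = (3·2² + 2)/(2·4) ≡ 0/1. 1⁻¹ ≡ 1 (mod 7), so λ ≡ 0·1 ≡ 0.
  x = λ² - 2 - 2 = 0 - 4 ≡ 3; y = λ·(2 - 3) - 4 ≡ 3. → (3, 3)
8G: (3, 3) + (2, 4). λ = (4 - 3)/(2 - 3) ≡ 1/6 mod 7. 6⁻¹ ≡ 6 (mod 7) since 6·6 = 36 ≡ 1, so λ ≡ 6.
  x = λ² - 3 - 2 = 36 - 5 ≡ 3; y = λ·(3 - 3) - 3 ≡ 4. → (3, 4)
9G: (3, 4) + (2, 4). λ = (4 - 4)/(2 - 3) ≡ 0/6 mod 7. 6⁻¹ ≡ 6 (mod 7), so λ ≡ 0.
  x = λ² - 3 - 2 = 0 - 5 ≡ 2; y = λ·(3 - 2) - 4 ≡ 3. → (2, 3)
10G: (2, 3) + (2, 4): same x and y₁ ≡ -y₂, so the sum is the point at infinity.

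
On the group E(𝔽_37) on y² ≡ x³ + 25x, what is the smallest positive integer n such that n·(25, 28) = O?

10

2P: tangent at (25, 28): λ = (3·25² + 25)/(2·28) ≡ 13/19. 19⁻¹ ≡ 2 (mod 37) since 19·2 = 38 ≡ 1, so λ ≡ 13·2 ≡ 26.
  x = λ² - 25 - 25 = 676 - 50 ≡ 34; y = λ·(25 - 34) - 28 ≡ 34. → (34, 34)
3P: (34, 34) + (25, 28). λ = (28 - 34)/(25 - 34) ≡ 31/28 mod 37. 28⁻¹ ≡ 4 (mod 37) since 28·4 = 112 ≡ 1, so λ ≡ 13.
  x = λ² - 34 - 25 = 169 - 59 ≡ 36; y = λ·(34 - 36) - 34 ≡ 14. → (36, 14)
4P: (36, 14) + (25, 28). λ = (28 - 14)/(25 - 36) ≡ 14/26 mod 37. 26⁻¹ ≡ 10 (mod 37), so λ ≡ 29.
  x = λ² - 36 - 25 = 841 - 61 ≡ 3; y = λ·(36 - 3) - 14 ≡ 18. → (3, 18)
5P: (3, 18) + (25, 28). λ = (28 - 18)/(25 - 3) ≡ 10/22 mod 37. 22⁻¹ ≡ 32 (mod 37), so λ ≡ 24.
  x = λ² - 3 - 25 = 576 - 28 ≡ 30; y = λ·(3 - 30) - 18 ≡ 0. → (30, 0)
6P: (30, 0) + (25, 28). λ = (28 - 0)/(25 - 30) ≡ 28/32 mod 37. 32⁻¹ ≡ 22 (mod 37) since 32·22 = 704 ≡ 1, so λ ≡ 24.
  x = λ² - 30 - 25 = 576 - 55 ≡ 3; y = λ·(30 - 3) - 0 ≡ 19. → (3, 19)
7P: (3, 19) + (25, 28). λ = (28 - 19)/(25 - 3) ≡ 9/22 mod 37. 22⁻¹ ≡ 32 (mod 37), so λ ≡ 29.
  x = λ² - 3 - 25 = 841 - 28 ≡ 36; y = λ·(3 - 36) - 19 ≡ 23. → (36, 23)
8P: (36, 23) + (25, 28). λ = (28 - 23)/(25 - 36) ≡ 5/26 mod 37. 26⁻¹ ≡ 10 (mod 37), so λ ≡ 13.
  x = λ² - 36 - 25 = 169 - 61 ≡ 34; y = λ·(36 - 34) - 23 ≡ 3. → (34, 3)
9P: (34, 3) + (25, 28). λ = (28 - 3)/(25 - 34) ≡ 25/28 mod 37. 28⁻¹ ≡ 4 (mod 37) since 28·4 = 112 ≡ 1, so λ ≡ 26.
  x = λ² - 34 - 25 = 676 - 59 ≡ 25; y = λ·(34 - 25) - 3 ≡ 9. → (25, 9)
10P: (25, 9) + (25, 28): same x and y₁ ≡ -y₂, so the sum is O.
10P = O, so the order is 10.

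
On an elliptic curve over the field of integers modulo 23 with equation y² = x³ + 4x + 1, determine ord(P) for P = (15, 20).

9

2P: tangent at (15, 20): λ = (3·15² + 4)/(2·20) ≡ 12/17. 17⁻¹ ≡ 19 (mod 23), so λ ≡ 12·19 ≡ 21.
  x = λ² - 15 - 15 = 441 - 30 ≡ 20; y = λ·(15 - 20) - 20 ≡ 13. → (20, 13)
3P: (20, 13) + (15, 20). λ = (20 - 13)/(15 - 20) ≡ 7/18 mod 23. 18⁻¹ ≡ 9 (mod 23) since 18·9 = 162 ≡ 1, so λ ≡ 17.
  x = λ² - 20 - 15 = 289 - 35 ≡ 1; y = λ·(20 - 1) - 13 ≡ 11. → (1, 11)
4P: (1, 11) + (15, 20). λ = (20 - 11)/(15 - 1) ≡ 9/14 mod 23. 14⁻¹ ≡ 5 (mod 23), so λ ≡ 22.
  x = λ² - 1 - 15 = 484 - 16 ≡ 8; y = λ·(1 - 8) - 11 ≡ 19. → (8, 19)
5P: (8, 19) + (15, 20). λ = (20 - 19)/(15 - 8) ≡ 1/7 mod 23. 7⁻¹ ≡ 10 (mod 23), so λ ≡ 10.
  x = λ² - 8 - 15 = 100 - 23 ≡ 8; y = λ·(8 - 8) - 19 ≡ 4. → (8, 4)
6P: (8, 4) + (15, 20). λ = (20 - 4)/(15 - 8) ≡ 16/7 mod 23. 7⁻¹ ≡ 10 (mod 23), so λ ≡ 22.
  x = λ² - 8 - 15 = 484 - 23 ≡ 1; y = λ·(8 - 1) - 4 ≡ 12. → (1, 12)
7P: (1, 12) + (15, 20). λ = (20 - 12)/(15 - 1) ≡ 8/14 mod 23. 14⁻¹ ≡ 5 (mod 23), so λ ≡ 17.
  x = λ² - 1 - 15 = 289 - 16 ≡ 20; y = λ·(1 - 20) - 12 ≡ 10. → (20, 10)
8P: (20, 10) + (15, 20). λ = (20 - 10)/(15 - 20) ≡ 10/18 mod 23. 18⁻¹ ≡ 9 (mod 23) since 18·9 = 162 ≡ 1, so λ ≡ 21.
  x = λ² - 20 - 15 = 441 - 35 ≡ 15; y = λ·(20 - 15) - 10 ≡ 3. → (15, 3)
9P: (15, 3) + (15, 20): same x and y₁ ≡ -y₂, so the sum is O.
9P = O, so the order is 9.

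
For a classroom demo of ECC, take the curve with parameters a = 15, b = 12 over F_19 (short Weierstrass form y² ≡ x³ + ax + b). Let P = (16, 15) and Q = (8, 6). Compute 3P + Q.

First 3P:
Repeated addition: build up to 3P.
2P: tangent at (16, 15): λ = (3·16² + 15)/(2·15) ≡ 4/11. 11⁻¹ ≡ 7 (mod 19), so λ ≡ 4·7 ≡ 9.
  x = λ² - 16 - 16 = 81 - 32 ≡ 11; y = λ·(16 - 11) - 15 ≡ 11. → (11, 11)
3P: (11, 11) + (16, 15). λ = (15 - 11)/(16 - 11) ≡ 4/5 mod 19. 5⁻¹ ≡ 4 (mod 19), so λ ≡ 16.
  x = λ² - 11 - 16 = 256 - 27 ≡ 1; y = λ·(11 - 1) - 11 ≡ 16. → (1, 16)
3P = (1, 16).
Finally 3P + Q:
(1, 16) + (8, 6). λ = (6 - 16)/(8 - 1) ≡ 9/7 mod 19. 7⁻¹ ≡ 11 (mod 19) since 7·11 = 77 ≡ 1, so λ ≡ 4.
  x = λ² - 1 - 8 = 16 - 9 ≡ 7; y = λ·(1 - 7) - 16 ≡ 17. → (7, 17)

(7, 17)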